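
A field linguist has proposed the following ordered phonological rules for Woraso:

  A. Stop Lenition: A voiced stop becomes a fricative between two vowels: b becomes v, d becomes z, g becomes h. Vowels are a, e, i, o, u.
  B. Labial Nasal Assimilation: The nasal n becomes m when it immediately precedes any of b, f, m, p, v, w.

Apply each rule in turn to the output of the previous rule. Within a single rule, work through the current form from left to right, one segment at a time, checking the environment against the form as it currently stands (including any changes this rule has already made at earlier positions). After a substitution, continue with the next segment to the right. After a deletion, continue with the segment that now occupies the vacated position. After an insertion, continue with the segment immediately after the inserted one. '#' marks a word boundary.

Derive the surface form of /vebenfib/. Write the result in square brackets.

A Stop Lenition: [vebenfib] → [vevenfib]
B Labial Nasal Assimilation: [vevenfib] → [vevemfib]

[vevemfib]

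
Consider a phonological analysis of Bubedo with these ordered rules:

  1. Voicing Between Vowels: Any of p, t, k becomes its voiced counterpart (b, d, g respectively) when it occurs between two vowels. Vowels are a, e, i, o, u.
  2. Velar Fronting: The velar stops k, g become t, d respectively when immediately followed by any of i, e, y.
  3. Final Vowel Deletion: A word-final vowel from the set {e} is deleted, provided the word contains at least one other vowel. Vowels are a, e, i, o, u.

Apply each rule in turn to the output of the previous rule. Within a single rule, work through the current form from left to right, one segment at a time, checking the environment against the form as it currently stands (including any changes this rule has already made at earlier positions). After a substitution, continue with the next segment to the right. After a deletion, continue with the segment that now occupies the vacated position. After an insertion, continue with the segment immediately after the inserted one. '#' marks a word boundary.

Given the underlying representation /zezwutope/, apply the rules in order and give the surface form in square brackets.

1 Voicing Between Vowels: [zezwutope] → [zezwudobe]
2 Velar Fronting: no change — [zezwudobe]
3 Final Vowel Deletion: [zezwudobe] → [zezwudob]

[zezwudob]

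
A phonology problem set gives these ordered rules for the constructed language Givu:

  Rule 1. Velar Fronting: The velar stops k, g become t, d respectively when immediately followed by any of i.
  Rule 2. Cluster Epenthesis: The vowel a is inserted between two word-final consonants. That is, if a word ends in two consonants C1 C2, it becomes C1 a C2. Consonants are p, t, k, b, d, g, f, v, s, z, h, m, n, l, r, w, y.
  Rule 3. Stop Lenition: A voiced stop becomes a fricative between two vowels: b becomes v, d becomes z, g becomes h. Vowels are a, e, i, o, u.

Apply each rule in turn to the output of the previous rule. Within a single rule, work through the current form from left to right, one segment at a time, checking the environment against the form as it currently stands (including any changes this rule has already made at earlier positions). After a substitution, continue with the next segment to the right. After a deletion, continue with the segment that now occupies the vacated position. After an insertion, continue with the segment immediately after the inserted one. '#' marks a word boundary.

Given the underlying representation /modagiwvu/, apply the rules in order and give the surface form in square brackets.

Rule 1 Velar Fronting: [modagiwvu] → [modadiwvu]
Rule 2 Cluster Epenthesis: no change — [modadiwvu]
Rule 3 Stop Lenition: [modadiwvu] → [mozaziwvu]

[mozaziwvu]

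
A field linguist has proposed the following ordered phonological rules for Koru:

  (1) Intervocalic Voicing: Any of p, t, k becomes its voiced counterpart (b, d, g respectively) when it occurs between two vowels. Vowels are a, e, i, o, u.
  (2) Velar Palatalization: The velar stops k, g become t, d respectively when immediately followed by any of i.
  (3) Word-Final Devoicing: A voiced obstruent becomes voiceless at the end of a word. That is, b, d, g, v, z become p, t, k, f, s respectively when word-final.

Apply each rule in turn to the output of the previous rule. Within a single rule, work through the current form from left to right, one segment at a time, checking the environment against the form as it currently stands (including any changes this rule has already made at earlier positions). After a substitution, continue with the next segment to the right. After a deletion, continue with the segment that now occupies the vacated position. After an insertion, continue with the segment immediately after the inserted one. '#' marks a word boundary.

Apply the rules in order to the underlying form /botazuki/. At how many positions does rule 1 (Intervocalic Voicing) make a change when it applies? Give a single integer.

2

(1) Intervocalic Voicing: [botazuki] → [bodazugi]
(2) Velar Palatalization: [bodazugi] → [bodazudi]
(3) Word-Final Devoicing: no change — [bodazudi]
Rule 1 changed 2 position(s).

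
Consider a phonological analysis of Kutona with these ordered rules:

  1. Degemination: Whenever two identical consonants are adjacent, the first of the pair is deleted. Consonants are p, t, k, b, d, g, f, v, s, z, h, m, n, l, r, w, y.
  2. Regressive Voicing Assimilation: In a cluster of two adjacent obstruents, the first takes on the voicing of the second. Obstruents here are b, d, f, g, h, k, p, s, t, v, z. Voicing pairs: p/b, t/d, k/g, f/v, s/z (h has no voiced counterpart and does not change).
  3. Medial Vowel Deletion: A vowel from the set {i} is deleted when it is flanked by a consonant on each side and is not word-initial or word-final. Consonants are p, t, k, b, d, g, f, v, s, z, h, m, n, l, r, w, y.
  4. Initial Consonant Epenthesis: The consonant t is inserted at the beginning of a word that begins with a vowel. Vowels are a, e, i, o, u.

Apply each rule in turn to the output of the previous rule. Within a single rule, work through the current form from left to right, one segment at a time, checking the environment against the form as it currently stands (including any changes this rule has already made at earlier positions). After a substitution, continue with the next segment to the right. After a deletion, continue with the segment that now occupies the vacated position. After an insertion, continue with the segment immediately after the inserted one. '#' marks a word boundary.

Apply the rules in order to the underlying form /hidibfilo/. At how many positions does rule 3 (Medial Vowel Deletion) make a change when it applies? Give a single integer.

3

1 Degemination: no change — [hidibfilo]
2 Regressive Voicing Assimilation: [hidibfilo] → [hidipfilo]
3 Medial Vowel Deletion: [hidipfilo] → [hdpflo]
4 Initial Consonant Epenthesis: no change — [hdpflo]
Rule 3 changed 3 position(s).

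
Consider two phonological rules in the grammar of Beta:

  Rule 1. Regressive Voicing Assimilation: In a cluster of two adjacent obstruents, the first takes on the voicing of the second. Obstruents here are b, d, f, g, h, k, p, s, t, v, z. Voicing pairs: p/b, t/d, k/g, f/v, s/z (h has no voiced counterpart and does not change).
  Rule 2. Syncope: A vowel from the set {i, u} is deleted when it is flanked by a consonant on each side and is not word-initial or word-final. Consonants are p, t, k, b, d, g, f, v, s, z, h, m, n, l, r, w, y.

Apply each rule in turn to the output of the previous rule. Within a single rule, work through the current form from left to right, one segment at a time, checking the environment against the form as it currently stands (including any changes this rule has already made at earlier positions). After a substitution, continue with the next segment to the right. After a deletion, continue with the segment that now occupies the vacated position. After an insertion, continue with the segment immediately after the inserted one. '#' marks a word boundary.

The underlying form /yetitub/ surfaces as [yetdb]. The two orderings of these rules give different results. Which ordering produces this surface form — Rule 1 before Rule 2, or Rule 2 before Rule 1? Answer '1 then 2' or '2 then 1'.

2 then 1

Order 1 then 2:
  1 Regressive Voicing Assimilation: no change — [yetitub]
  2 Syncope: [yetitub] → [yettb]
  result: [yettb]
Order 2 then 1:
  2 Syncope: [yetitub] → [yettb]
  1 Regressive Voicing Assimilation: [yettb] → [yetdb]
  result: [yetdb]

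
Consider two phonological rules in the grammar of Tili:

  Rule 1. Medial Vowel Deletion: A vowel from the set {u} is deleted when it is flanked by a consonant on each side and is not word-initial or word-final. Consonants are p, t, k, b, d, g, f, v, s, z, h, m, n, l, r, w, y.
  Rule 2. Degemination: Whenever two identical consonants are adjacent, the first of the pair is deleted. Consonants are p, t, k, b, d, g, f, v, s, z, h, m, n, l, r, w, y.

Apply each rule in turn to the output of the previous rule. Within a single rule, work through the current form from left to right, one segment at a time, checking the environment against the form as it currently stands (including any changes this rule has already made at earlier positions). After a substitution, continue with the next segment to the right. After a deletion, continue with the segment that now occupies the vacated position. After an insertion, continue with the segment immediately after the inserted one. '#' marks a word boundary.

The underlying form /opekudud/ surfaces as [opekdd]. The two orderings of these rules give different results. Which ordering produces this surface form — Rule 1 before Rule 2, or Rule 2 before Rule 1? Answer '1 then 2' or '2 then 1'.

2 then 1

Order 1 then 2:
  1 Medial Vowel Deletion: [opekudud] → [opekdd]
  2 Degemination: [opekdd] → [opekd]
  result: [opekd]
Order 2 then 1:
  2 Degemination: no change — [opekudud]
  1 Medial Vowel Deletion: [opekudud] → [opekdd]
  result: [opekdd]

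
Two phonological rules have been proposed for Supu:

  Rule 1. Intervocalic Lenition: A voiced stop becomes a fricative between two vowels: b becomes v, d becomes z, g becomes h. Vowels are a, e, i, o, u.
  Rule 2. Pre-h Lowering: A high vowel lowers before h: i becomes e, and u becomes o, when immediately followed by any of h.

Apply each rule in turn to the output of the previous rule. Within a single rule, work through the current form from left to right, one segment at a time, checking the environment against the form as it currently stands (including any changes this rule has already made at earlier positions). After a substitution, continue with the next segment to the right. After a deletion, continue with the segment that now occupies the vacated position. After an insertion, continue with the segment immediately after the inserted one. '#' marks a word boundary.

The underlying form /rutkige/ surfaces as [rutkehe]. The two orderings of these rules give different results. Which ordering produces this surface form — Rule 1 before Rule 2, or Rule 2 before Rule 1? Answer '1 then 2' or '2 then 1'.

1 then 2

Order 1 then 2:
  1 Intervocalic Lenition: [rutkige] → [rutkihe]
  2 Pre-h Lowering: [rutkihe] → [rutkehe]
  result: [rutkehe]
Order 2 then 1:
  2 Pre-h Lowering: no change — [rutkige]
  1 Intervocalic Lenition: [rutkige] → [rutkihe]
  result: [rutkihe]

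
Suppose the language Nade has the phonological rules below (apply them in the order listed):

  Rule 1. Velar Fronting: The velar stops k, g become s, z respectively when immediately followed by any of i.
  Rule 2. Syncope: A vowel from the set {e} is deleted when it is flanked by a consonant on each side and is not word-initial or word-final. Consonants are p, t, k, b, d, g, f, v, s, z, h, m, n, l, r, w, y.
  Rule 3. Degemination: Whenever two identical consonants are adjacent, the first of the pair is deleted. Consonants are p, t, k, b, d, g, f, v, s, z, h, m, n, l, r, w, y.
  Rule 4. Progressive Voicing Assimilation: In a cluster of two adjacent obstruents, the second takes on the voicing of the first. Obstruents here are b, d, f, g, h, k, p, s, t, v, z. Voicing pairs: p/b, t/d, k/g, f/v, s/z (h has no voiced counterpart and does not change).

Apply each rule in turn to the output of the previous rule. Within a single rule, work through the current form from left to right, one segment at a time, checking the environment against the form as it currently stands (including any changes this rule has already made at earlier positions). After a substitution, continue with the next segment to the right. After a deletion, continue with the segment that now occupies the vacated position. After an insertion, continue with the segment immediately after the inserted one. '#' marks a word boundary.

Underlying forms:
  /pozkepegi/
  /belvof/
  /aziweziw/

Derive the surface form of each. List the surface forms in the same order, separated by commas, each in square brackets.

[pozgbzi], [blvof], [aziwziw]

/pozkepegi/:
  Rule 1 Velar Fronting: [pozkepegi] → [pozkepezi]
  Rule 2 Syncope: [pozkepezi] → [pozkpzi]
  Rule 3 Degemination: no change — [pozkpzi]
  Rule 4 Progressive Voicing Assimilation: [pozkpzi] → [pozgbzi]
/belvof/:
  Rule 1 Velar Fronting: no change — [belvof]
  Rule 2 Syncope: [belvof] → [blvof]
  Rule 3 Degemination: no change — [blvof]
  Rule 4 Progressive Voicing Assimilation: no change — [blvof]
/aziweziw/:
  Rule 1 Velar Fronting: no change — [aziweziw]
  Rule 2 Syncope: [aziweziw] → [aziwziw]
  Rule 3 Degemination: no change — [aziwziw]
  Rule 4 Progressive Voicing Assimilation: no change — [aziwziw]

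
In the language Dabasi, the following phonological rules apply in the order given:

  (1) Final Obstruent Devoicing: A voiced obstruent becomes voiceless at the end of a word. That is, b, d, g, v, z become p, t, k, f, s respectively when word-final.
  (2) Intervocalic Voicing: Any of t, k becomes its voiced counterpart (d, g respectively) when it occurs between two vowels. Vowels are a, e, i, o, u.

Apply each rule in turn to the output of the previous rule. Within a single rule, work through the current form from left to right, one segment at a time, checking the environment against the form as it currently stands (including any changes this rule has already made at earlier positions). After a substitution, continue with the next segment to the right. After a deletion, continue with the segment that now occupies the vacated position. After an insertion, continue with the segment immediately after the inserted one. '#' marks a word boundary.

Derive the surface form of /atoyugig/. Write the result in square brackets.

(1) Final Obstruent Devoicing: [atoyugig] → [atoyugik]
(2) Intervocalic Voicing: [atoyugik] → [adoyugik]

[adoyugik]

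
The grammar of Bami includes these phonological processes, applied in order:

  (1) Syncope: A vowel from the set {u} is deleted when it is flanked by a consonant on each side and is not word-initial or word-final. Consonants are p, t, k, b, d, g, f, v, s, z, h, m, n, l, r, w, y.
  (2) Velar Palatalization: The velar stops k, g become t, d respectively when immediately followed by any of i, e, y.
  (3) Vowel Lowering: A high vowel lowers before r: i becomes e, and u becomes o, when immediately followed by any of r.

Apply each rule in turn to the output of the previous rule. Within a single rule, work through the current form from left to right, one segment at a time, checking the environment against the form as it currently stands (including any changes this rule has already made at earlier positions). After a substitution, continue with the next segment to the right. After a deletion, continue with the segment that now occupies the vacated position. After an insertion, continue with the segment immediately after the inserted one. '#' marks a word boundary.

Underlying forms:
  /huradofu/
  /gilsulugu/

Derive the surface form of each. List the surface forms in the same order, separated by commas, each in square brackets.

/huradofu/:
  (1) Syncope: [huradofu] → [hradofu]
  (2) Velar Palatalization: no change — [hradofu]
  (3) Vowel Lowering: no change — [hradofu]
/gilsulugu/:
  (1) Syncope: [gilsulugu] → [gilslgu]
  (2) Velar Palatalization: [gilslgu] → [dilslgu]
  (3) Vowel Lowering: no change — [dilslgu]

[hradofu], [dilslgu]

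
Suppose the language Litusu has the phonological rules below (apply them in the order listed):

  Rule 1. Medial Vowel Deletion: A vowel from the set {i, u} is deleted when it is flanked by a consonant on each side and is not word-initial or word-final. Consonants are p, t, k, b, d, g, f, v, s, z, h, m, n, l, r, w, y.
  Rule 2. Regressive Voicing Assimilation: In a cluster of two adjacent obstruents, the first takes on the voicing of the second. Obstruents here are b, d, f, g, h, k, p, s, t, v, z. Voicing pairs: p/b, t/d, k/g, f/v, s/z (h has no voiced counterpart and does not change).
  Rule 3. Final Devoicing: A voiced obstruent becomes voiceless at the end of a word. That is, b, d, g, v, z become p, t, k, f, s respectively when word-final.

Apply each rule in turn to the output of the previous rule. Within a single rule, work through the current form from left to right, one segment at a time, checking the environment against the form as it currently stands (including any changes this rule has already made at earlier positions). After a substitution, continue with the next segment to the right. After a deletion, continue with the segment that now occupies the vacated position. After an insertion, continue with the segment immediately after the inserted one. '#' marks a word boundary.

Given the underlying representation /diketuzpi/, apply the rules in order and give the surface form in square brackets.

Rule 1 Medial Vowel Deletion: [diketuzpi] → [dketzpi]
Rule 2 Regressive Voicing Assimilation: [dketzpi] → [tkedspi]
Rule 3 Final Devoicing: no change — [tkedspi]

[tkedspi]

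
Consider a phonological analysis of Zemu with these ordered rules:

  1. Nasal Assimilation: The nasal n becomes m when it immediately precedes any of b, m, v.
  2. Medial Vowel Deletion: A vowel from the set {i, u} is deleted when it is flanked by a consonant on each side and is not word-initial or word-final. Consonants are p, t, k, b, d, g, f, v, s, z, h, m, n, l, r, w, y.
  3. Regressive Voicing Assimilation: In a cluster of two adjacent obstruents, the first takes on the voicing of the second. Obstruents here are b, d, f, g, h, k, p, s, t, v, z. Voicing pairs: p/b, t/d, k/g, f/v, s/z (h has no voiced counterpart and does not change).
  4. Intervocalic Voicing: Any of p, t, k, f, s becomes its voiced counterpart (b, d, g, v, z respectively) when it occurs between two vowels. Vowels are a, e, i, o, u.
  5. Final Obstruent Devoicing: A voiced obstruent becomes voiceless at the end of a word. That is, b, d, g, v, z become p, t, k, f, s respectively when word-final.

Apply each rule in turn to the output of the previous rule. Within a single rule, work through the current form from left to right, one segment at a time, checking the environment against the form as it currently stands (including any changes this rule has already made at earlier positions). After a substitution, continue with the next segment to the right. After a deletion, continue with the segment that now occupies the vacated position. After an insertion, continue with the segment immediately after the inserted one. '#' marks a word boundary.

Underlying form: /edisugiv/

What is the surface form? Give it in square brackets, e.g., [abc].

1 Nasal Assimilation: no change — [edisugiv]
2 Medial Vowel Deletion: [edisugiv] → [edsgv]
3 Regressive Voicing Assimilation: [edsgv] → [etzgv]
4 Intervocalic Voicing: no change — [etzgv]
5 Final Obstruent Devoicing: [etzgv] → [etzgf]

[etzgf]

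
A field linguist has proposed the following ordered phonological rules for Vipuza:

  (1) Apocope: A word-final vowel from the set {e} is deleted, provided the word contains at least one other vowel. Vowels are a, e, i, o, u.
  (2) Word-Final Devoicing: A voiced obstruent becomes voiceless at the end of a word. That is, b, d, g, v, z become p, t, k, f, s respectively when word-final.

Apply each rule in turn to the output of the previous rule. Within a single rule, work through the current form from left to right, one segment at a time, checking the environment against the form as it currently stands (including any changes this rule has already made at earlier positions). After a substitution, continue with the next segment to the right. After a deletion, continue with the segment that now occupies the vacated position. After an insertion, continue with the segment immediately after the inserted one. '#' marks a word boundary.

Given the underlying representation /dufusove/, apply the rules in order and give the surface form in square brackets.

[dufusof]

(1) Apocope: [dufusove] → [dufusov]
(2) Word-Final Devoicing: [dufusov] → [dufusof]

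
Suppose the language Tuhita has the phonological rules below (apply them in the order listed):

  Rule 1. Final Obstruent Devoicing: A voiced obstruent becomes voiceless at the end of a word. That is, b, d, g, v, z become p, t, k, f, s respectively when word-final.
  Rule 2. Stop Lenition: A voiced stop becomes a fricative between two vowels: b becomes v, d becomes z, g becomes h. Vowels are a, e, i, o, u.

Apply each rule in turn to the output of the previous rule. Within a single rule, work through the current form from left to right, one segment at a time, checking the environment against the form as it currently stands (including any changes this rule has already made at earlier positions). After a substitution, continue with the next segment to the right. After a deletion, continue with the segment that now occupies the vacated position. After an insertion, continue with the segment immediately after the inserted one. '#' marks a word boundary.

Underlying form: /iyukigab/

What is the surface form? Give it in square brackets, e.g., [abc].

[iyukihap]

Rule 1 Final Obstruent Devoicing: [iyukigab] → [iyukigap]
Rule 2 Stop Lenition: [iyukigap] → [iyukihap]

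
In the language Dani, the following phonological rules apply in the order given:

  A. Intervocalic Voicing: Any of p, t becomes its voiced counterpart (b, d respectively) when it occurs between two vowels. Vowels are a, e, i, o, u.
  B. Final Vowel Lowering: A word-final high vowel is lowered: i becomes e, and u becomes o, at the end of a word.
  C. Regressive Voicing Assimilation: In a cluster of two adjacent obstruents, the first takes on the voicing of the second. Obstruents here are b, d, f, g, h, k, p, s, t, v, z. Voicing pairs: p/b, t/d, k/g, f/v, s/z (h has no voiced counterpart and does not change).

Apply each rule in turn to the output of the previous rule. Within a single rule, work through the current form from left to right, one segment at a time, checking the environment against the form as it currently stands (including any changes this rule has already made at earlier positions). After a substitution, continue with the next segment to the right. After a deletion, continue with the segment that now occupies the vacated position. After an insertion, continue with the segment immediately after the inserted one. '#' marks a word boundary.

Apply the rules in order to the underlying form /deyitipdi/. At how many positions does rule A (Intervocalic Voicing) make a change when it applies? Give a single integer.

1

A Intervocalic Voicing: [deyitipdi] → [deyidipdi]
B Final Vowel Lowering: [deyidipdi] → [deyidipde]
C Regressive Voicing Assimilation: [deyidipde] → [deyidibde]
Rule A changed 1 position(s).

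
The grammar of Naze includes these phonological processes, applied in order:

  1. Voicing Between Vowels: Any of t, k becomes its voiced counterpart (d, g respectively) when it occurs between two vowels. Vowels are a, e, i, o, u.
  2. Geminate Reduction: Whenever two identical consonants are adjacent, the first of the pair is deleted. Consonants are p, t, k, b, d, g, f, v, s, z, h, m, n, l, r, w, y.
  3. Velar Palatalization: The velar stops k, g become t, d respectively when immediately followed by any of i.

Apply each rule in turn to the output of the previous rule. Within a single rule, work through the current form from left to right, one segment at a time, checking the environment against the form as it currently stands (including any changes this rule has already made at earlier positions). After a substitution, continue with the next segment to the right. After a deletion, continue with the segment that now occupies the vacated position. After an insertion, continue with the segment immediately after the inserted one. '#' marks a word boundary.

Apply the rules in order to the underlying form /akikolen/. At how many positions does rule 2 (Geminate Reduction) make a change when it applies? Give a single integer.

1 Voicing Between Vowels: [akikolen] → [agigolen]
2 Geminate Reduction: no change — [agigolen]
3 Velar Palatalization: [agigolen] → [adigolen]
Rule 2 changed 0 position(s).

0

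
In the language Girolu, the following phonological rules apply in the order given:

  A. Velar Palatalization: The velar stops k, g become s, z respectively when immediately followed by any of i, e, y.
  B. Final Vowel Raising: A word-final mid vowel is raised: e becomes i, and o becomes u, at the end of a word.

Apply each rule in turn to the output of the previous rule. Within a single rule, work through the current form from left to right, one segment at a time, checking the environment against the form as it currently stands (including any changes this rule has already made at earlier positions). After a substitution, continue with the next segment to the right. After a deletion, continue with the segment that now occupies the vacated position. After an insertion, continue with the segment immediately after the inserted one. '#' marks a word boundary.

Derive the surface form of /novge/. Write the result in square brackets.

[novzi]

A Velar Palatalization: [novge] → [novze]
B Final Vowel Raising: [novze] → [novzi]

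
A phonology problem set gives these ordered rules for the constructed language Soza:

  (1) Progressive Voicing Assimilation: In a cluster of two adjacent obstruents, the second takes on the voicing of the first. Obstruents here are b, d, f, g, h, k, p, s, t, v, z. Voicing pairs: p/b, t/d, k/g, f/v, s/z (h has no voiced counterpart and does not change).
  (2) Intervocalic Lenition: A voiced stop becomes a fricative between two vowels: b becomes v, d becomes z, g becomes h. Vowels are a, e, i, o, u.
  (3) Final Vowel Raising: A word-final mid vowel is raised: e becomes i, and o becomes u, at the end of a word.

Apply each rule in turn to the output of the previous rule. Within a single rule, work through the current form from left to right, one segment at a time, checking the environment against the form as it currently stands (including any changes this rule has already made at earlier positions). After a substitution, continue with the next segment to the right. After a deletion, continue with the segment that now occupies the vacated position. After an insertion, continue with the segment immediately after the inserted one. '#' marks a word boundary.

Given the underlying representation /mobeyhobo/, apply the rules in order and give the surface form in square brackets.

(1) Progressive Voicing Assimilation: no change — [mobeyhobo]
(2) Intervocalic Lenition: [mobeyhobo] → [moveyhovo]
(3) Final Vowel Raising: [moveyhovo] → [moveyhovu]

[moveyhovu]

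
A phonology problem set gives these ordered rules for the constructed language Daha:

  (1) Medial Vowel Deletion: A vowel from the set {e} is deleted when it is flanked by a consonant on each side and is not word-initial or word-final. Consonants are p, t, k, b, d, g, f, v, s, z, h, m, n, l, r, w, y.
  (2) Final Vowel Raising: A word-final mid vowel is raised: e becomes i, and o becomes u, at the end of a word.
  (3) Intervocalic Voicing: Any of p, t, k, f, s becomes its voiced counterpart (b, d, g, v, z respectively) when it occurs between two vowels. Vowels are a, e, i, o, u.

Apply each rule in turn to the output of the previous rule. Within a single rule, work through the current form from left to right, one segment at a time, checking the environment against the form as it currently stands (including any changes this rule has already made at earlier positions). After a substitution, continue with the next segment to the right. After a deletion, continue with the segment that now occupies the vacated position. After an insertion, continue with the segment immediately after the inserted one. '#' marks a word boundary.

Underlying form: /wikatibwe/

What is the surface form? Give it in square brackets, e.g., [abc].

[wigadibwi]

(1) Medial Vowel Deletion: no change — [wikatibwe]
(2) Final Vowel Raising: [wikatibwe] → [wikatibwi]
(3) Intervocalic Voicing: [wikatibwi] → [wigadibwi]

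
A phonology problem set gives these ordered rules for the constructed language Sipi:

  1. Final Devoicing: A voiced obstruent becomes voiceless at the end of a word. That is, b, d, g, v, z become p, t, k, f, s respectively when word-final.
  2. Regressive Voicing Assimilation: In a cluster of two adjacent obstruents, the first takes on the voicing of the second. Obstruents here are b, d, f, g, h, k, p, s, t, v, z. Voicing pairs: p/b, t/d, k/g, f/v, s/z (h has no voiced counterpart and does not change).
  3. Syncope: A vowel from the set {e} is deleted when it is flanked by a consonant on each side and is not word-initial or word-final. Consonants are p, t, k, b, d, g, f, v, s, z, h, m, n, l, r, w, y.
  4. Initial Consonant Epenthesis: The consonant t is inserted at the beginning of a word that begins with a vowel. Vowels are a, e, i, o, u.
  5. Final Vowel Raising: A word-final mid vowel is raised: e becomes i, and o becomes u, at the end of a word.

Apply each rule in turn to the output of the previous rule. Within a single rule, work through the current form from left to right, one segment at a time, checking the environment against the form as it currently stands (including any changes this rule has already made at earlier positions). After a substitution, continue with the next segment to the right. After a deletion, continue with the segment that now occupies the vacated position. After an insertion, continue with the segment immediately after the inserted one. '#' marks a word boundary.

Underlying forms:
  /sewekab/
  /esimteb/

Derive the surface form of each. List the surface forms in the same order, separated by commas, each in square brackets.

/sewekab/:
  1 Final Devoicing: [sewekab] → [sewekap]
  2 Regressive Voicing Assimilation: no change — [sewekap]
  3 Syncope: [sewekap] → [swkap]
  4 Initial Consonant Epenthesis: no change — [swkap]
  5 Final Vowel Raising: no change — [swkap]
/esimteb/:
  1 Final Devoicing: [esimteb] → [esimtep]
  2 Regressive Voicing Assimilation: no change — [esimtep]
  3 Syncope: [esimtep] → [esimtp]
  4 Initial Consonant Epenthesis: [esimtp] → [tesimtp]
  5 Final Vowel Raising: no change — [tesimtp]

[swkap], [tesimtp]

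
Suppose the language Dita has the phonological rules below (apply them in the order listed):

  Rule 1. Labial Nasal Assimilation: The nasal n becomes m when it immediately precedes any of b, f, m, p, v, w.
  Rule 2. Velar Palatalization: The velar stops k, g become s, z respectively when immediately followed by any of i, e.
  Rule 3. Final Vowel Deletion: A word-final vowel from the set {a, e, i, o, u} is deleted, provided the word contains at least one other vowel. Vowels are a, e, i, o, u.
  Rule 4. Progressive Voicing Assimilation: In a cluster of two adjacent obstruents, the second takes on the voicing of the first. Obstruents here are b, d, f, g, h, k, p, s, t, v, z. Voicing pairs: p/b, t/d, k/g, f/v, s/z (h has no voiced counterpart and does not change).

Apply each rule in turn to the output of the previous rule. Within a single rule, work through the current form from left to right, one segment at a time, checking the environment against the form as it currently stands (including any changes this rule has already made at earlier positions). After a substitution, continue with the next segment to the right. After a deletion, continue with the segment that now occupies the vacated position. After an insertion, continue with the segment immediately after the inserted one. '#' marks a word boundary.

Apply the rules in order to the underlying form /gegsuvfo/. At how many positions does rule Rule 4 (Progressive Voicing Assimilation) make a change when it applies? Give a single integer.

Rule 1 Labial Nasal Assimilation: no change — [gegsuvfo]
Rule 2 Velar Palatalization: [gegsuvfo] → [zegsuvfo]
Rule 3 Final Vowel Deletion: [zegsuvfo] → [zegsuvf]
Rule 4 Progressive Voicing Assimilation: [zegsuvf] → [zegzuvv]
Rule Rule 4 changed 2 position(s).

2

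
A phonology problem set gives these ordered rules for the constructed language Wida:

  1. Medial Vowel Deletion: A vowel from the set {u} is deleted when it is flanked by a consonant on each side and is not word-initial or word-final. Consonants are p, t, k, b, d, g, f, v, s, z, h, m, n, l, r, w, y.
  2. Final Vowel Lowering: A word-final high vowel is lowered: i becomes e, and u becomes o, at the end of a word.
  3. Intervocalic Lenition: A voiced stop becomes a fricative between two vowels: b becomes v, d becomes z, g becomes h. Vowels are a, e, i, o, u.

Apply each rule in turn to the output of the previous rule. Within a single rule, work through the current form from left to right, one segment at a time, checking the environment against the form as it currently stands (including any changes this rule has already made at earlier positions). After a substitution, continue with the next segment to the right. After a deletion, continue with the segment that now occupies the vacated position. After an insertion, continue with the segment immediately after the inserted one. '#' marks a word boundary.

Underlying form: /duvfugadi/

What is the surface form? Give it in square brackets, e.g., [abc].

[dvfgaze]

1 Medial Vowel Deletion: [duvfugadi] → [dvfgadi]
2 Final Vowel Lowering: [dvfgadi] → [dvfgade]
3 Intervocalic Lenition: [dvfgade] → [dvfgaze]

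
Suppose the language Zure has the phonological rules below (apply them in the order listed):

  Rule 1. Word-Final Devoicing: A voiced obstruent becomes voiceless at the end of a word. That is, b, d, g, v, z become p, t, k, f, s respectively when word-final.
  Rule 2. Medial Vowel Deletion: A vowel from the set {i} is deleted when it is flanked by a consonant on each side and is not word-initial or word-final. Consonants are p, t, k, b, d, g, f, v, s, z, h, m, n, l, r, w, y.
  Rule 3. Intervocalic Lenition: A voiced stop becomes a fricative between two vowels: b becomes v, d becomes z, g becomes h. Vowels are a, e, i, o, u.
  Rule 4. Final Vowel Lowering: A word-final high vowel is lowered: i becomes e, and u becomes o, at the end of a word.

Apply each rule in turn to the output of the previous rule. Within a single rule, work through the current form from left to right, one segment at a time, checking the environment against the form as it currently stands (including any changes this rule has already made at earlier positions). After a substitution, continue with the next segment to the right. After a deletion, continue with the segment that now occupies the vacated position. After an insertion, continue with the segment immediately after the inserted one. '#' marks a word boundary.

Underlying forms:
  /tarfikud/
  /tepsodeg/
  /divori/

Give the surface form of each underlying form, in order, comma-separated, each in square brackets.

/tarfikud/:
  Rule 1 Word-Final Devoicing: [tarfikud] → [tarfikut]
  Rule 2 Medial Vowel Deletion: [tarfikut] → [tarfkut]
  Rule 3 Intervocalic Lenition: no change — [tarfkut]
  Rule 4 Final Vowel Lowering: no change — [tarfkut]
/tepsodeg/:
  Rule 1 Word-Final Devoicing: [tepsodeg] → [tepsodek]
  Rule 2 Medial Vowel Deletion: no change — [tepsodek]
  Rule 3 Intervocalic Lenition: [tepsodek] → [tepsozek]
  Rule 4 Final Vowel Lowering: no change — [tepsozek]
/divori/:
  Rule 1 Word-Final Devoicing: no change — [divori]
  Rule 2 Medial Vowel Deletion: [divori] → [dvori]
  Rule 3 Intervocalic Lenition: no change — [dvori]
  Rule 4 Final Vowel Lowering: [dvori] → [dvore]

[tarfkut], [tepsozek], [dvore]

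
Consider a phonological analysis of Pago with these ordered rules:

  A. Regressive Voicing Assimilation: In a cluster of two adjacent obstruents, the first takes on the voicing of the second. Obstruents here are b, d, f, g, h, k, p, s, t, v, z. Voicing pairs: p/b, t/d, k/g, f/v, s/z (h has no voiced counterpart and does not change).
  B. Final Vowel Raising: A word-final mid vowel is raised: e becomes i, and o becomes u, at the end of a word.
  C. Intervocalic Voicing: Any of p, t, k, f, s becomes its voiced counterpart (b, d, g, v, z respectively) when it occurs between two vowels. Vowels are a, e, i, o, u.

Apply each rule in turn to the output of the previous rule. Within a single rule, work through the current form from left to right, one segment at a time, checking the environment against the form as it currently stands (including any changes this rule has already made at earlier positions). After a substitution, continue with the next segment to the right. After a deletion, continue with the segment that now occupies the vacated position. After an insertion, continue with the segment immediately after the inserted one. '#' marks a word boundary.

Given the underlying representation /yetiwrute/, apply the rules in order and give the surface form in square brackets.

[yediwrudi]

A Regressive Voicing Assimilation: no change — [yetiwrute]
B Final Vowel Raising: [yetiwrute] → [yetiwruti]
C Intervocalic Voicing: [yetiwruti] → [yediwrudi]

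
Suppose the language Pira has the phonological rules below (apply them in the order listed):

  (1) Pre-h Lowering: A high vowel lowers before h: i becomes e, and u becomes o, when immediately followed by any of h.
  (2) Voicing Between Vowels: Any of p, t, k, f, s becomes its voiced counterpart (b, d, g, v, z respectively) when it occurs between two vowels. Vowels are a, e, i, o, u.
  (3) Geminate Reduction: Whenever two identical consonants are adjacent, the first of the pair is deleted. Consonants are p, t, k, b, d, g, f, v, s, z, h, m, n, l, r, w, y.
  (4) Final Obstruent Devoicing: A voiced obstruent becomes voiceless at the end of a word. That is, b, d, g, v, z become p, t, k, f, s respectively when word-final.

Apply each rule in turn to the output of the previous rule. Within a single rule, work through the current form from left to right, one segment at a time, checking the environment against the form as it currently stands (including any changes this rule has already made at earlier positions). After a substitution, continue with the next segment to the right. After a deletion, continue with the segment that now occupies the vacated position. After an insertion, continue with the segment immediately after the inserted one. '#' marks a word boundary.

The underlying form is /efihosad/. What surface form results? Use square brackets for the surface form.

[evehozat]

(1) Pre-h Lowering: [efihosad] → [efehosad]
(2) Voicing Between Vowels: [efehosad] → [evehozad]
(3) Geminate Reduction: no change — [evehozad]
(4) Final Obstruent Devoicing: [evehozad] → [evehozat]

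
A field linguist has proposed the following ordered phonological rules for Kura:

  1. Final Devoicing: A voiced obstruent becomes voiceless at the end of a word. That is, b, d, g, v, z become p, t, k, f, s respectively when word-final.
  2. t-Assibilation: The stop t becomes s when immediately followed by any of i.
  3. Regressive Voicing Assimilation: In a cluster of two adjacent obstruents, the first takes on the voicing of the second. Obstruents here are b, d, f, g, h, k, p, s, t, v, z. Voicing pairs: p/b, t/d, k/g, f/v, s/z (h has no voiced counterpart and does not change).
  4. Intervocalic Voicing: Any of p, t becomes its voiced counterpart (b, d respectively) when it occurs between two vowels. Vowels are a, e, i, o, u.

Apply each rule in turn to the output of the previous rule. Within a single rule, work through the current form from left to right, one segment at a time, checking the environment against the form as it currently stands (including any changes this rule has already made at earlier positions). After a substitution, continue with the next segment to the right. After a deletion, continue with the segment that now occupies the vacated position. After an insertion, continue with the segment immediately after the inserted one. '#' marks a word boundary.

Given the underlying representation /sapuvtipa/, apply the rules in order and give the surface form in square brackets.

[sabufsiba]

1 Final Devoicing: no change — [sapuvtipa]
2 t-Assibilation: [sapuvtipa] → [sapuvsipa]
3 Regressive Voicing Assimilation: [sapuvsipa] → [sapufsipa]
4 Intervocalic Voicing: [sapufsipa] → [sabufsiba]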